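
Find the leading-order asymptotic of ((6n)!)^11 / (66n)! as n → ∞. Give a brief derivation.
((6n)!)^11/(66n)! ~ ((2π·6n)^(10/2) / sqrt(11)) · 11^(−11·6n)  →  0

Write N = 6n. Stirling: N! ~ sqrt(2π N)(N/e)^N and (11N)! ~ sqrt(2π·11N)·(11N/e)^(11N).
  (N!)^11/(11N)! ~ (2π N)^(11/2) (N/e)^(11N) / [sqrt(2π·11N) (11N/e)^(11N)]
     = (2π N)^(11/2) / sqrt(2π·11N) · (N/(11N))^(11N)
     = (2π N)^((11−1)/2) / sqrt(11) · 11^(−11N).
Since 11^11 > 1, the factor 11^(−11N) decays exponentially, so the ratio → 0. Substituting N = 6n gives the stated form.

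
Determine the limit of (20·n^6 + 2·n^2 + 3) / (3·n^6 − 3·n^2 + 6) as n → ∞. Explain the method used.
lim = 20/3

For large n the leading n^6 terms dominate both numerator and denominator. Dividing top and bottom by n^6, every other term tends to 0, leaving 20/3.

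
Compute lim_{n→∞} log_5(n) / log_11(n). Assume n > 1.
lim = ln(11) / ln(5) = log_5(11)

Change of base: log_5(n) = ln n / ln 5 and log_11(n) = ln n / ln 11. The ratio is (ln n / ln 5) · (ln 11 / ln n) = ln 11 / ln 5, a constant independent of n. So the limit is ln 11 / ln 5 = log_5(11).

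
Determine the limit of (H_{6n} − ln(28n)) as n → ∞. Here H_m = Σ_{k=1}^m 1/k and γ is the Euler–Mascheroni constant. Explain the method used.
lim = ln(3/14) + γ

By Euler-Maclaurin, H_m = ln m + γ + O(1/m). So
  H_{6n} − ln(28n) = ln(6n) + γ − ln(28n) + O(1/n)
                       = ln(6/28) + γ + O(1/n).
Hence the limit is ln(6/28) + γ (= ln(3/14)).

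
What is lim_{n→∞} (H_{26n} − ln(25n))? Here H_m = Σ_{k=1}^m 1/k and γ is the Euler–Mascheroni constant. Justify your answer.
lim = ln(26/25) + γ

By Euler-Maclaurin, H_m = ln m + γ + O(1/m). So
  H_{26n} − ln(25n) = ln(26n) + γ − ln(25n) + O(1/n)
                       = ln(26/25) + γ + O(1/n).
Hence the limit is ln(26/25) + γ.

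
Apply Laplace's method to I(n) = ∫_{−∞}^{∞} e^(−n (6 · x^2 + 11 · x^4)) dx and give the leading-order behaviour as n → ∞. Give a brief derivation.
I(n) ~ sqrt(π/(6n))

φ(x) = 6 · x^2 + 11 · x^4 has its unique global minimum at x* = 0 (since φ'(x) = 12x + 44x^3 = 0 only at x = 0 for real x with both coefficients positive, and φ → ∞ as |x| → ∞). At x* = 0, φ(0) = 0 and φ''(0) = 12. Laplace's method then gives
  I(n) ~ sqrt(2π / (n · φ''(0))) · e^(−n φ(0)) = sqrt(2π / (12n)) = sqrt(π/(6n)).
The 11 · x^4 term contributes only at subleading order (an O(1/n) relative correction).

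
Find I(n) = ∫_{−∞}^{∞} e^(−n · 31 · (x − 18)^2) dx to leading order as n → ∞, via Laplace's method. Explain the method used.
I(n) = sqrt(π/(31n))

Here φ(x) = 31 · (x − 18)^2 has its unique minimum at x* = 18 with φ(x*) = 0 and φ''(x*) = 62. Laplace's method gives
  I(n) ~ e^(−n φ(x*)) · sqrt(2π / (n · φ''(x*))) = sqrt(2π / (62n)) = sqrt(π/(31n)).
This is exact: substituting u = (x − 18)·sqrt(31n) gives I(n) = (1/sqrt(31n)) ∫_{−∞}^{∞} e^(−u^2) du = sqrt(π/(31n)).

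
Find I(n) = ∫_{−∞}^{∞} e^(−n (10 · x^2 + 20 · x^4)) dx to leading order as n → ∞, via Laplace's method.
I(n) ~ sqrt(π/(10n))

φ(x) = 10 · x^2 + 20 · x^4 has its unique global minimum at x* = 0 (since φ'(x) = 20x + 80x^3 = 0 only at x = 0 for real x with both coefficients positive, and φ → ∞ as |x| → ∞). At x* = 0, φ(0) = 0 and φ''(0) = 20. Laplace's method then gives
  I(n) ~ sqrt(2π / (n · φ''(0))) · e^(−n φ(0)) = sqrt(2π / (20n)) = sqrt(π/(10n)).
The 20 · x^4 term contributes only at subleading order (an O(1/n) relative correction).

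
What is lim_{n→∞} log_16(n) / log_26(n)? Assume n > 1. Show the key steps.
lim = ln(26) / ln(16) = log_16(26)

Change of base: log_16(n) = ln n / ln 16 and log_26(n) = ln n / ln 26. The ratio is (ln n / ln 16) · (ln 26 / ln n) = ln 26 / ln 16, a constant independent of n. So the limit is ln 26 / ln 16 = log_16(26).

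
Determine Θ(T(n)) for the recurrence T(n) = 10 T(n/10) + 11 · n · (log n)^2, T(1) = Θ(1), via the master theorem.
T(n) = Θ(n · (log n)^3)

Here log_10 10 = 1 and f(n) = 11 · n · (log n)^2 = Θ(n^(log_10 10) · (log n)^2). This is the extended Case 2 of the master theorem (f matches the critical exponent up to log factors), giving T(n) = Θ(n^(log_10 10) · (log n)^(2+1)) = Θ(n · (log n)^3).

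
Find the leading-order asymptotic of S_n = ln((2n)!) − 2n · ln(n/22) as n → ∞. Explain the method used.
S_n ~ 2n · (ln 44 − 1) + O(ln n)

Stirling: ln((2n)!) = 2n ln(2n) − 2n + O(ln n).
  S_n = 2n ln(2n) − 2n − 2n ln(n/22) + O(ln n)
      = 2n ln(2n) − 2n ln n + 2n ln 22 − 2n + O(ln n)
      = 2n ln 2 + 2n ln 22 − 2n + O(ln n)
      = 2n (ln 44 − 1) + O(ln n).
Numerically ln(44) − 1 ≈ 2.7842.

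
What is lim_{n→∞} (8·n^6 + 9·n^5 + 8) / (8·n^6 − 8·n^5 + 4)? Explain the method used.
lim = 8/8 = 1

For large n the leading n^6 terms dominate both numerator and denominator. Dividing top and bottom by n^6, every other term tends to 0, leaving 8/8 = 1.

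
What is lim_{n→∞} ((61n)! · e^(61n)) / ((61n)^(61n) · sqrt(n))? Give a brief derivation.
lim = sqrt(2π·61)

Stirling: (61n)! ~ sqrt(2π·61n) · (61n/e)^(61n). Hence
  (61n)! · e^(61n) / (61n)^(61n) ~ sqrt(2π·61n).
Dividing by sqrt(n): sqrt(2π·61n) / sqrt(n) = sqrt(2π·61) · n^((1−1)/2), so the limit is sqrt(2π·61).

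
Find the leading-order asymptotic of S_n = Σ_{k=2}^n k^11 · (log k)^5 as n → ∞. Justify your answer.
S_n ~ n^12 · (log n)^5 / 12

By integral comparison, S_n = ∫_1^n x^11 · (log x)^5 dx + O(n^11 · (log n)^5). For the integral, the leading term of ∫_1^n x^11 (log x)^5 dx is n^12/12 · (log n)^5 (by repeated integration by parts; each step lowers the log-exponent and produces a relatively O(1/log n) correction). Hence S_n ~ n^12 · (log n)^5 / 12.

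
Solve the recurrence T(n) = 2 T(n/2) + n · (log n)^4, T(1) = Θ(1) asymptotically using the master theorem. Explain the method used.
T(n) = Θ(n · (log n)^5)

Here log_2 2 = 1 and f(n) = n · (log n)^4 = Θ(n^(log_2 2) · (log n)^4). This is the extended Case 2 of the master theorem (f matches the critical exponent up to log factors), giving T(n) = Θ(n^(log_2 2) · (log n)^(4+1)) = Θ(n · (log n)^5).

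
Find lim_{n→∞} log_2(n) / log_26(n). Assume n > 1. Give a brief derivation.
lim = ln(26) / ln(2) = log_2(26)

Change of base: log_2(n) = ln n / ln 2 and log_26(n) = ln n / ln 26. The ratio is (ln n / ln 2) · (ln 26 / ln n) = ln 26 / ln 2, a constant independent of n. So the limit is ln 26 / ln 2 = log_2(26).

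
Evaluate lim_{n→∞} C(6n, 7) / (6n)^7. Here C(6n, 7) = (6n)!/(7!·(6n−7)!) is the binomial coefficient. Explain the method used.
lim = 1/7! = 1/5040

With N = 6n → ∞: C(N, 7) / N^7 = [N(N−1)…(N−6)] / (7! · N^7) = (1/7!) · 1 · (1 − 1/(6n)) · … · (1 − 6/(6n)). Each factor → 1 as N → ∞, so the limit is 1/7! = 1/5040.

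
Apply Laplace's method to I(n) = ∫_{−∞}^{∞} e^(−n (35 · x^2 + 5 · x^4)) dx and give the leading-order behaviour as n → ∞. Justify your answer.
I(n) ~ sqrt(π/(35n))

φ(x) = 35 · x^2 + 5 · x^4 has its unique global minimum at x* = 0 (since φ'(x) = 70x + 20x^3 = 0 only at x = 0 for real x with both coefficients positive, and φ → ∞ as |x| → ∞). At x* = 0, φ(0) = 0 and φ''(0) = 70. Laplace's method then gives
  I(n) ~ sqrt(2π / (n · φ''(0))) · e^(−n φ(0)) = sqrt(2π / (70n)) = sqrt(π/(35n)).
The 5 · x^4 term contributes only at subleading order (an O(1/n) relative correction).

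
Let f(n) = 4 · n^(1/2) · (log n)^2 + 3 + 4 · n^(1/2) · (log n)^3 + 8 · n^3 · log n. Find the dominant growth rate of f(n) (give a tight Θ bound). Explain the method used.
f(n) ∈ Θ(n^3 · log n)

Compare the terms by growth order. For large n, n^a · (log n)^b dominates n^a' · (log n)^b' iff a > a', or (a = a' and b > b'). Ranking the 4 terms shows the dominant one is 8 · n^3 · log n. Hence f(n) ∈ Θ(n^3 · log n).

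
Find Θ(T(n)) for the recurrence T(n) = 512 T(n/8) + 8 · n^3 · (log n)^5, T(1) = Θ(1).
T(n) = Θ(n^3 · (log n)^6)

Here log_8 512 = 3 and f(n) = 8 · n^3 · (log n)^5 = Θ(n^(log_8 512) · (log n)^5). This is the extended Case 2 of the master theorem (f matches the critical exponent up to log factors), giving T(n) = Θ(n^(log_8 512) · (log n)^(5+1)) = Θ(n^3 · (log n)^6).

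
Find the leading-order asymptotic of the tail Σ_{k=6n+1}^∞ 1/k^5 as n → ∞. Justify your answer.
Σ_{k>6n} 1/k^5 ~ 1/(4 · (6n)^4)

Compare to the integral: ∫_{6n}^∞ x^(−5) dx = [−x^(−4)/4]_{6n}^∞ = 1/((5−1)·(6n)^4). Euler-Maclaurin then gives
  Σ_{k>6n} 1/k^5 = ∫_{6n}^∞ dx/x^5 − 1/(2·(6n)^5) + O(1/(6n)^6).
(Equivalently this is ζ(5) − Σ_{k≤6n} 1/k^5.)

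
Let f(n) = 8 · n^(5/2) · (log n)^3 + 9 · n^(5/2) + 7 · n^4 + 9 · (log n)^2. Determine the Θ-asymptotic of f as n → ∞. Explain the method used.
f(n) ∈ Θ(n^4)

Compare the terms by growth order. For large n, n^a · (log n)^b dominates n^a' · (log n)^b' iff a > a', or (a = a' and b > b'). Ranking the 4 terms shows the dominant one is 7 · n^4. Hence f(n) ∈ Θ(n^4).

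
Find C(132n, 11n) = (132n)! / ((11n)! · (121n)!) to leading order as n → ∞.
C(132n, 11n) ~ (8916100448256/285311670611)^(11n) · sqrt(6/(11π·11n))

Write N = 11n. Apply Stirling to each factorial:
  (12N)! ~ sqrt(2π·12N) · (12N/e)^(12N),
  N! ~ sqrt(2π N) · (N/e)^N,
  (11N)! ~ sqrt(2π·11N) · (11N/e)^(11N).
The exponential factors combine to (12N)^(12N) / (N^N · (11N)^(11N)) = 12^(12N)/11^(11N) = (12^12/11^11)^N = (8916100448256/285311670611)^N.
The square-root prefactors combine to sqrt(2π·12N) / (sqrt(2π N)·sqrt(2π·11N)) = sqrt(12 / (2π·11·N)) = sqrt(6/(11π·11n)).
Substituting N = 11n: C(132n, 11n) ~ (8916100448256/285311670611)^(11n) · sqrt(6/(11π·11n)).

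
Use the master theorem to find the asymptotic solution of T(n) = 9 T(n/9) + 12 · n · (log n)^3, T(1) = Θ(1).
T(n) = Θ(n · (log n)^4)

Here log_9 9 = 1 and f(n) = 12 · n · (log n)^3 = Θ(n^(log_9 9) · (log n)^3). This is the extended Case 2 of the master theorem (f matches the critical exponent up to log factors), giving T(n) = Θ(n^(log_9 9) · (log n)^(3+1)) = Θ(n · (log n)^4).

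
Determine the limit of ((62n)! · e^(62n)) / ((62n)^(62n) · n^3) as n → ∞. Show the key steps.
lim = 0

Stirling: (62n)! ~ sqrt(2π·62n) · (62n/e)^(62n). Hence
  (62n)! · e^(62n) / (62n)^(62n) ~ sqrt(2π·62n).
Dividing by n^3: sqrt(2π·62n) / n^3 = sqrt(2π·62) · n^((1−6)/2), so the expression behaves like sqrt(2π·62) · n^((1−6)/2) → 0.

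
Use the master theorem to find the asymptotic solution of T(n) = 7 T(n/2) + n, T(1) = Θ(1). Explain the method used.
T(n) = Θ(n^(log_2 7))

Master theorem: compare f(n) = n to n^(log_2 7) where log_2 7 ≈ 2.807. Since 1 < log_2 7, we have f(n) = O(n^(log_2 7 − ε)) for some ε > 0 — Case 1. Hence T(n) = Θ(n^(log_2 7)).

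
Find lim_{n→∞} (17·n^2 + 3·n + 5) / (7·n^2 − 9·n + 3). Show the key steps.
lim = 17/7

For large n the leading n^2 terms dominate both numerator and denominator. Dividing top and bottom by n^2, every other term tends to 0, leaving 17/7.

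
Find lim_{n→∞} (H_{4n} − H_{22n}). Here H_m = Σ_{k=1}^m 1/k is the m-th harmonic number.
lim = ln(4/22) = ln(2/11)

Euler-Maclaurin gives H_m = ln m + γ + 1/(2m) + O(1/m^2). The γ and O(1/m) terms cancel in the difference:
  H_{4n} − H_{22n} = ln(4n) − ln(22n) + O(1/n) = ln(4/22) + O(1/n).
Hence the limit is ln(4/22) = ln(2/11).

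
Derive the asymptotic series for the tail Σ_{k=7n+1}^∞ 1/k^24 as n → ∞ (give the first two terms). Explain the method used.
Σ_{k>7n} 1/k^24 = 1/(23 · (7n)^23) − 1/(2 · (7n)^24) + O(1/(7n)^25)

Compare to the integral: ∫_{7n}^∞ x^(−24) dx = [−x^(−23)/23]_{7n}^∞ = 1/((24−1)·(7n)^23). The Euler-Maclaurin correction adds −f(7n)/2 = −1/(2·(7n)^24). Euler-Maclaurin then gives
  Σ_{k>7n} 1/k^24 = ∫_{7n}^∞ dx/x^24 − 1/(2·(7n)^24) + O(1/(7n)^25).
(Equivalently this is ζ(24) − Σ_{k≤7n} 1/k^24.)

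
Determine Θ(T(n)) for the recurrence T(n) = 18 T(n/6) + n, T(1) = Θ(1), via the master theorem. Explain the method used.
T(n) = Θ(n^(log_6 18))

Master theorem: compare f(n) = n to n^(log_6 18) where log_6 18 ≈ 1.613. Since 1 < log_6 18, we have f(n) = O(n^(log_6 18 − ε)) for some ε > 0 — Case 1. Hence T(n) = Θ(n^(log_6 18)).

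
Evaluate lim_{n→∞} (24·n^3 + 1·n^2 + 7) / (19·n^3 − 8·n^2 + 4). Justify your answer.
lim = 24/19

For large n the leading n^3 terms dominate both numerator and denominator. Dividing top and bottom by n^3, every other term tends to 0, leaving 24/19.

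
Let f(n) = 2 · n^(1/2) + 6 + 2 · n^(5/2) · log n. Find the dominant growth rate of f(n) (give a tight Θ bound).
f(n) ∈ Θ(n^(5/2) · log n)

Compare the terms by growth order. For large n, n^a · (log n)^b dominates n^a' · (log n)^b' iff a > a', or (a = a' and b > b'). Ranking the 3 terms shows the dominant one is 2 · n^(5/2) · log n. Hence f(n) ∈ Θ(n^(5/2) · log n).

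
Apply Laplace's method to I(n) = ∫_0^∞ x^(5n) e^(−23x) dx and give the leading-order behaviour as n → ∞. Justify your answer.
I(n) ~ (sqrt(2π·5n) / 23) · (5n/(23e))^(5n)

Write the integrand as exp(5n ln x − 23x) and set f(x) = 5n ln x − 23x. Then f'(x) = 5n/x − 23 = 0 at x* = 5n/23, and f''(x*) = −5n/x*^2 = −23^2/(5n). Laplace's method (interior maximum) gives
  I(n) ~ e^(f(x*)) · sqrt(2π / |f''(x*)|)
        = exp(5n ln(5n/23) − 5n) · sqrt(2π · 5n / 23^2)
        = (5n/23)^(5n) e^(−5n) · sqrt(2π·5n) / 23
        = (sqrt(2π·5n) / 23) · (5n/(23e))^(5n).
This matches Γ(5n+1)/23^(5n+1) with Stirling applied to Γ.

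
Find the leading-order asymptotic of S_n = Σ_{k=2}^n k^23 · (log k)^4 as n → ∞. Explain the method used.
S_n ~ n^24 · (log n)^4 / 24

By integral comparison, S_n = ∫_1^n x^23 · (log x)^4 dx + O(n^23 · (log n)^4). For the integral, the leading term of ∫_1^n x^23 (log x)^4 dx is n^24/24 · (log n)^4 (by repeated integration by parts; each step lowers the log-exponent and produces a relatively O(1/log n) correction). Hence S_n ~ n^24 · (log n)^4 / 24.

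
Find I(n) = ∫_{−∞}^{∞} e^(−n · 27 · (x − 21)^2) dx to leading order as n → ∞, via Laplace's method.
I(n) = sqrt(π/(27n))

Here φ(x) = 27 · (x − 21)^2 has its unique minimum at x* = 21 with φ(x*) = 0 and φ''(x*) = 54. Laplace's method gives
  I(n) ~ e^(−n φ(x*)) · sqrt(2π / (n · φ''(x*))) = sqrt(2π / (54n)) = sqrt(π/(27n)).
This is exact: substituting u = (x − 21)·sqrt(27n) gives I(n) = (1/sqrt(27n)) ∫_{−∞}^{∞} e^(−u^2) du = sqrt(π/(27n)).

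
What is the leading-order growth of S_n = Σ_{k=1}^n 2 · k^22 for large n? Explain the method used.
S_n ~ 2 · n^23 / 23

By integral comparison (Euler-Maclaurin), Σ_{k=1}^n 2 · k^22 = 2 · ∫_0^n x^22 dx + O(n^22) = 2 · n^23/23 + O(n^22). (Equivalently, Faulhaber's formula gives the same leading term.)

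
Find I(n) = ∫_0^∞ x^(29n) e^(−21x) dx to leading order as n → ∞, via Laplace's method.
I(n) ~ (sqrt(2π·29n) / 21) · (29n/(21e))^(29n)

Write the integrand as exp(29n ln x − 21x) and set f(x) = 29n ln x − 21x. Then f'(x) = 29n/x − 21 = 0 at x* = 29n/21, and f''(x*) = −29n/x*^2 = −21^2/(29n). Laplace's method (interior maximum) gives
  I(n) ~ e^(f(x*)) · sqrt(2π / |f''(x*)|)
        = exp(29n ln(29n/21) − 29n) · sqrt(2π · 29n / 21^2)
        = (29n/21)^(29n) e^(−29n) · sqrt(2π·29n) / 21
        = (sqrt(2π·29n) / 21) · (29n/(21e))^(29n).
This matches Γ(29n+1)/21^(29n+1) with Stirling applied to Γ.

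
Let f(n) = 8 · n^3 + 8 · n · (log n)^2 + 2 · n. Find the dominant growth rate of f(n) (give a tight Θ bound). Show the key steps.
f(n) ∈ Θ(n^3)

Compare the terms by growth order. For large n, n^a · (log n)^b dominates n^a' · (log n)^b' iff a > a', or (a = a' and b > b'). Ranking the 3 terms shows the dominant one is 8 · n^3. Hence f(n) ∈ Θ(n^3).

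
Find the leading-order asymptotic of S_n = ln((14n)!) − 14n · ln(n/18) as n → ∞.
S_n ~ 14n · (ln 252 − 1) + O(ln n)

Stirling: ln((14n)!) = 14n ln(14n) − 14n + O(ln n).
  S_n = 14n ln(14n) − 14n − 14n ln(n/18) + O(ln n)
      = 14n ln(14n) − 14n ln n + 14n ln 18 − 14n + O(ln n)
      = 14n ln 14 + 14n ln 18 − 14n + O(ln n)
      = 14n (ln 252 − 1) + O(ln n).
Numerically ln(252) − 1 ≈ 4.5294.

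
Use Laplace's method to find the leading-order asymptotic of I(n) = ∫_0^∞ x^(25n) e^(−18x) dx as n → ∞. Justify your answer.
I(n) ~ (sqrt(2π·25n) / 18) · (25n/(18e))^(25n)

Write the integrand as exp(25n ln x − 18x) and set f(x) = 25n ln x − 18x. Then f'(x) = 25n/x − 18 = 0 at x* = 25n/18, and f''(x*) = −25n/x*^2 = −18^2/(25n). Laplace's method (interior maximum) gives
  I(n) ~ e^(f(x*)) · sqrt(2π / |f''(x*)|)
        = exp(25n ln(25n/18) − 25n) · sqrt(2π · 25n / 18^2)
        = (25n/18)^(25n) e^(−25n) · sqrt(2π·25n) / 18
        = (sqrt(2π·25n) / 18) · (25n/(18e))^(25n).
This matches Γ(25n+1)/18^(25n+1) with Stirling applied to Γ.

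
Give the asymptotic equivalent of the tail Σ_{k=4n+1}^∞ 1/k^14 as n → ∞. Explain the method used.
Σ_{k>4n} 1/k^14 ~ 1/(13 · (4n)^13)

Compare to the integral: ∫_{4n}^∞ x^(−14) dx = [−x^(−13)/13]_{4n}^∞ = 1/((14−1)·(4n)^13). Euler-Maclaurin then gives
  Σ_{k>4n} 1/k^14 = ∫_{4n}^∞ dx/x^14 − 1/(2·(4n)^14) + O(1/(4n)^15).
(Equivalently this is ζ(14) − Σ_{k≤4n} 1/k^14.)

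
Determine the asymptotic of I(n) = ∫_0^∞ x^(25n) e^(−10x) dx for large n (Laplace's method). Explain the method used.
I(n) ~ (sqrt(2π·25n) / 10) · (25n/(10e))^(25n)

Write the integrand as exp(25n ln x − 10x) and set f(x) = 25n ln x − 10x. Then f'(x) = 25n/x − 10 = 0 at x* = 25n/10, and f''(x*) = −25n/x*^2 = −10^2/(25n). Laplace's method (interior maximum) gives
  I(n) ~ e^(f(x*)) · sqrt(2π / |f''(x*)|)
        = exp(25n ln(25n/10) − 25n) · sqrt(2π · 25n / 10^2)
        = (25n/10)^(25n) e^(−25n) · sqrt(2π·25n) / 10
        = (sqrt(2π·25n) / 10) · (25n/(10e))^(25n).
This matches Γ(25n+1)/10^(25n+1) with Stirling applied to Γ.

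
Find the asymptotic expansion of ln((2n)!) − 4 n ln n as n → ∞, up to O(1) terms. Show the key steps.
ln((2n)!) − 4 n ln n = −2 n ln n + 2(ln 2 − 1) n + (1/2) ln(2π·2n) + O(1/n)

Stirling: ln((2n)!) = 2n ln(2n) − 2n + (1/2) ln(2π·2n) + O(1/n).
Expand 2n ln(2n) = 2n (ln n + ln 2) = 2n ln n + 2n ln 2.
Subtract 4n ln n: leading term is (2 − 4) n ln n = −2 n ln n. The next term is 2n ln 2 − 2n = 2(ln 2 − 1) n. Then the (1/2) ln(2π·2n) correction.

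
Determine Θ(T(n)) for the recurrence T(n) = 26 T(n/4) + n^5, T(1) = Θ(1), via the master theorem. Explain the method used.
T(n) = Θ(n^5)

log_4 26 ≈ 2.350. f(n) = n^5 dominates n^(log_4 26) since 5 > 2.350, and the regularity condition a·f(n/b) = 26·(n/4)^5 = (26/1024)·n^5 ≤ c·f(n) holds with c = 26/1024 ≈ 0.0254 < 1. So this is Case 3: T(n) = Θ(f(n)) = Θ(n^5).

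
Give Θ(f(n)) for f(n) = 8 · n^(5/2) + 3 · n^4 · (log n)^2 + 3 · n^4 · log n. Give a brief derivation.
f(n) ∈ Θ(n^4 · (log n)^2)

Compare the terms by growth order. For large n, n^a · (log n)^b dominates n^a' · (log n)^b' iff a > a', or (a = a' and b > b'). Ranking the 3 terms shows the dominant one is 3 · n^4 · (log n)^2. Hence f(n) ∈ Θ(n^4 · (log n)^2).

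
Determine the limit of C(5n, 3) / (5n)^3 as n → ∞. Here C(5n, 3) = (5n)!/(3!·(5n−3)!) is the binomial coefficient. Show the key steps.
lim = 1/3! = 1/6

With N = 5n → ∞: C(N, 3) / N^3 = [N(N−1)…(N−2)] / (3! · N^3) = (1/3!) · 1 · (1 − 1/(5n)) · (1 − 2/(5n)). Each factor → 1 as N → ∞, so the limit is 1/3! = 1/6.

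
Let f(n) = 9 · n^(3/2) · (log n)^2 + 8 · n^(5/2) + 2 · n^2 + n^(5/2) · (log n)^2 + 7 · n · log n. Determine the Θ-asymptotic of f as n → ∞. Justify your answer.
f(n) ∈ Θ(n^(5/2) · (log n)^2)

Compare the terms by growth order. For large n, n^a · (log n)^b dominates n^a' · (log n)^b' iff a > a', or (a = a' and b > b'). Ranking the 5 terms shows the dominant one is n^(5/2) · (log n)^2. Hence f(n) ∈ Θ(n^(5/2) · (log n)^2).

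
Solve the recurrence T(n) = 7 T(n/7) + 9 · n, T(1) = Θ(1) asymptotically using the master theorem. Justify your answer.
T(n) = Θ(n log n)

log_7 7 = 1, and f(n) = 9 · n = Θ(n^(log_7 7)). This is Case 2 of the master theorem: T(n) = Θ(f(n) · log n) = Θ(n log n).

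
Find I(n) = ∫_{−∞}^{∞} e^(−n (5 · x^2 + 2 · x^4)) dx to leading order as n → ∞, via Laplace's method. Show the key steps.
I(n) ~ sqrt(π/(5n))

φ(x) = 5 · x^2 + 2 · x^4 has its unique global minimum at x* = 0 (since φ'(x) = 10x + 8x^3 = 0 only at x = 0 for real x with both coefficients positive, and φ → ∞ as |x| → ∞). At x* = 0, φ(0) = 0 and φ''(0) = 10. Laplace's method then gives
  I(n) ~ sqrt(2π / (n · φ''(0))) · e^(−n φ(0)) = sqrt(2π / (10n)) = sqrt(π/(5n)).
The 2 · x^4 term contributes only at subleading order (an O(1/n) relative correction).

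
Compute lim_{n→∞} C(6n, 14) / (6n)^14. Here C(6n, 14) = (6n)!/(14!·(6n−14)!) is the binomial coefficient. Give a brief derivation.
lim = 1/14! = 1/87178291200

With N = 6n → ∞: C(N, 14) / N^14 = [N(N−1)…(N−13)] / (14! · N^14) = (1/14!) · 1 · (1 − 1/(6n)) · … · (1 − 13/(6n)). Each factor → 1 as N → ∞, so the limit is 1/14! = 1/87178291200.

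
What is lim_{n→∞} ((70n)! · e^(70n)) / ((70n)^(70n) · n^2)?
lim = 0

Stirling: (70n)! ~ sqrt(2π·70n) · (70n/e)^(70n). Hence
  (70n)! · e^(70n) / (70n)^(70n) ~ sqrt(2π·70n).
Dividing by n^2: sqrt(2π·70n) / n^2 = sqrt(2π·70) · n^((1−4)/2), so the expression behaves like sqrt(2π·70) · n^((1−4)/2) → 0.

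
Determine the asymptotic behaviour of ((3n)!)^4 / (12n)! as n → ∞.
((3n)!)^4/(12n)! ~ ((2π·3n)^(3/2) / 2) · 4^(−4·3n)  →  0

Write N = 3n. Stirling: N! ~ sqrt(2π N)(N/e)^N and (4N)! ~ sqrt(2π·4N)·(4N/e)^(4N).
  (N!)^4/(4N)! ~ (2π N)^(4/2) (N/e)^(4N) / [sqrt(2π·4N) (4N/e)^(4N)]
     = (2π N)^(4/2) / sqrt(2π·4N) · (N/(4N))^(4N)
     = (2π N)^((4−1)/2) / 2 · 4^(−4N).
Since 4^4 > 1, the factor 4^(−4N) decays exponentially, so the ratio → 0. Substituting N = 3n gives the stated form.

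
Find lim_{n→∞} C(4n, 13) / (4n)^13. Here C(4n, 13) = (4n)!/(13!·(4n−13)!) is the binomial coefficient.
lim = 1/13! = 1/6227020800

With N = 4n → ∞: C(N, 13) / N^13 = [N(N−1)…(N−12)] / (13! · N^13) = (1/13!) · 1 · (1 − 1/(4n)) · … · (1 − 12/(4n)). Each factor → 1 as N → ∞, so the limit is 1/13! = 1/6227020800.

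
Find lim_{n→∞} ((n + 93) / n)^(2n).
lim = e^186

Rewrite as (1 + 93/n)^(2n). By the standard limit (1 + x/n)^n → e^x, we have (1 + 93/n)^n → e^93, and raising to the 2nd power gives e^186.
More precisely, ln[(1 + 93/n)^(2n)] = 2n · ln(1 + 93/n) = 2n · (93/n + O(1/n^2)) = 186 + O(1/n) → 186.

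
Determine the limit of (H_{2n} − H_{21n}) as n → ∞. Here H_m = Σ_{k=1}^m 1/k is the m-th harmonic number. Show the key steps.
lim = ln(2/21)

Euler-Maclaurin gives H_m = ln m + γ + 1/(2m) + O(1/m^2). The γ and O(1/m) terms cancel in the difference:
  H_{2n} − H_{21n} = ln(2n) − ln(21n) + O(1/n) = ln(2/21) + O(1/n).
Hence the limit is ln(2/21).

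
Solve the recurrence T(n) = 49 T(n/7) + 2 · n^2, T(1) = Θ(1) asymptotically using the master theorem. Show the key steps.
T(n) = Θ(n^2 log n)

log_7 49 = 2, and f(n) = 2 · n^2 = Θ(n^(log_7 49)). This is Case 2 of the master theorem: T(n) = Θ(f(n) · log n) = Θ(n^2 log n).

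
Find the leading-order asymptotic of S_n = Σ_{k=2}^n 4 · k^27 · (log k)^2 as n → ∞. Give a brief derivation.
S_n ~ n^28 · (log n)^2 / 7

By integral comparison, S_n = ∫_1^n 4 · x^27 · (log x)^2 dx + O(n^27 · (log n)^2). For the integral, the leading term of ∫_1^n x^27 (log x)^2 dx is n^28/28 · (log n)^2 (by repeated integration by parts; each step lowers the log-exponent and produces a relatively O(1/log n) correction). Hence S_n ~ n^28 · (log n)^2 / 7.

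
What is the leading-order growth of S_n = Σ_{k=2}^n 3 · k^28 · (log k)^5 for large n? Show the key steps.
S_n ~ 3 · n^29 · (log n)^5 / 29

By integral comparison, S_n = ∫_1^n 3 · x^28 · (log x)^5 dx + O(n^28 · (log n)^5). For the integral, the leading term of ∫_1^n x^28 (log x)^5 dx is n^29/29 · (log n)^5 (by repeated integration by parts; each step lowers the log-exponent and produces a relatively O(1/log n) correction). Hence S_n ~ 3 · n^29 · (log n)^5 / 29.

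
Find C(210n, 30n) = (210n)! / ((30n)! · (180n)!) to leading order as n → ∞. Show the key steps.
C(210n, 30n) ~ (823543/46656)^(30n) · sqrt(7/(12π·30n))

Write N = 30n. Apply Stirling to each factorial:
  (7N)! ~ sqrt(2π·7N) · (7N/e)^(7N),
  N! ~ sqrt(2π N) · (N/e)^N,
  (6N)! ~ sqrt(2π·6N) · (6N/e)^(6N).
The exponential factors combine to (7N)^(7N) / (N^N · (6N)^(6N)) = 7^(7N)/6^(6N) = (7^7/6^6)^N = (823543/46656)^N.
The square-root prefactors combine to sqrt(2π·7N) / (sqrt(2π N)·sqrt(2π·6N)) = sqrt(7 / (2π·6·N)) = sqrt(7/(12π·30n)).
Substituting N = 30n: C(210n, 30n) ~ (823543/46656)^(30n) · sqrt(7/(12π·30n)).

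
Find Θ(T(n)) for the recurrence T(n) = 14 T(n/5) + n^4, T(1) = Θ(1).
T(n) = Θ(n^4)

log_5 14 ≈ 1.640. f(n) = n^4 dominates n^(log_5 14) since 4 > 1.640, and the regularity condition a·f(n/b) = 14·(n/5)^4 = (14/625)·n^4 ≤ c·f(n) holds with c = 14/625 ≈ 0.0224 < 1. So this is Case 3: T(n) = Θ(f(n)) = Θ(n^4).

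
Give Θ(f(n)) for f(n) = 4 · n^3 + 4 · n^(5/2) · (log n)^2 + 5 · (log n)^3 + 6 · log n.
f(n) ∈ Θ(n^3)

Compare the terms by growth order. For large n, n^a · (log n)^b dominates n^a' · (log n)^b' iff a > a', or (a = a' and b > b'). Ranking the 4 terms shows the dominant one is 4 · n^3. Hence f(n) ∈ Θ(n^3).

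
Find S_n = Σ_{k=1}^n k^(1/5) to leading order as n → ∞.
S_n ~ (5/6) · n^(6/5)

Integral comparison: Σ_{k=1}^n k^(1/5) = ∫_0^n x^(1/5) dx + O(n^(1/5)). The integral is n^(1 + 1/5) / (1 + 1/5) = n^((1+5)/5) / ((1+5)/5) = (5/6) · n^(6/5).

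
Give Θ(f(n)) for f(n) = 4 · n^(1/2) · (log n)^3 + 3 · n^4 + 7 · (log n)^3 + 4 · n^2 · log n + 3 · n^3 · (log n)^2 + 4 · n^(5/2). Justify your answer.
f(n) ∈ Θ(n^4)

Compare the terms by growth order. For large n, n^a · (log n)^b dominates n^a' · (log n)^b' iff a > a', or (a = a' and b > b'). Ranking the 6 terms shows the dominant one is 3 · n^4. Hence f(n) ∈ Θ(n^4).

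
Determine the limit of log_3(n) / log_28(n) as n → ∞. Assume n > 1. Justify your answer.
lim = ln(28) / ln(3) = log_3(28)

Change of base: log_3(n) = ln n / ln 3 and log_28(n) = ln n / ln 28. The ratio is (ln n / ln 3) · (ln 28 / ln n) = ln 28 / ln 3, a constant independent of n. So the limit is ln 28 / ln 3 = log_3(28).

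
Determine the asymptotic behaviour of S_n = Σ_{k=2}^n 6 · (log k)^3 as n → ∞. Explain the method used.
S_n ~ 6 · n · (log n)^3

By integral comparison, S_n = ∫_1^n 6 · (log x)^3 dx + O((log n)^3). For the integral, the leading term of ∫_1^n (log x)^3 dx is n · (log n)^3 (by repeated integration by parts; each step lowers the log-exponent and produces a relatively O(1/log n) correction). Hence S_n ~ 6 · n · (log n)^3.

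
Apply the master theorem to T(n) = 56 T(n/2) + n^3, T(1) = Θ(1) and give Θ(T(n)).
T(n) = Θ(n^(log_2 56))

Master theorem: compare f(n) = n^3 to n^(log_2 56) where log_2 56 ≈ 5.807. Since 3 < log_2 56, we have f(n) = O(n^(log_2 56 − ε)) for some ε > 0 — Case 1. Hence T(n) = Θ(n^(log_2 56)).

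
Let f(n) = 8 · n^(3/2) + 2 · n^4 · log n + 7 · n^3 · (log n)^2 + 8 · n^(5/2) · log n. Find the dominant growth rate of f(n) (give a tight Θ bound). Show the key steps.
f(n) ∈ Θ(n^4 · log n)

Compare the terms by growth order. For large n, n^a · (log n)^b dominates n^a' · (log n)^b' iff a > a', or (a = a' and b > b'). Ranking the 4 terms shows the dominant one is 2 · n^4 · log n. Hence f(n) ∈ Θ(n^4 · log n).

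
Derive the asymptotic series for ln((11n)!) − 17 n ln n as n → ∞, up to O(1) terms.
ln((11n)!) − 17 n ln n = −6 n ln n + 11(ln 11 − 1) n + (1/2) ln(2π·11n) + O(1/n)

Stirling: ln((11n)!) = 11n ln(11n) − 11n + (1/2) ln(2π·11n) + O(1/n).
Expand 11n ln(11n) = 11n (ln n + ln 11) = 11n ln n + 11n ln 11.
Subtract 17n ln n: leading term is (11 − 17) n ln n = −6 n ln n. The next term is 11n ln 11 − 11n = 11(ln 11 − 1) n. Then the (1/2) ln(2π·11n) correction.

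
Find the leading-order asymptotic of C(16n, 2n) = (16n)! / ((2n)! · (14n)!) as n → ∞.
C(16n, 2n) ~ (16777216/823543)^(2n) · sqrt(4/(7π·2n))

Write N = 2n. Apply Stirling to each factorial:
  (8N)! ~ sqrt(2π·8N) · (8N/e)^(8N),
  N! ~ sqrt(2π N) · (N/e)^N,
  (7N)! ~ sqrt(2π·7N) · (7N/e)^(7N).
The exponential factors combine to (8N)^(8N) / (N^N · (7N)^(7N)) = 8^(8N)/7^(7N) = (8^8/7^7)^N = (16777216/823543)^N.
The square-root prefactors combine to sqrt(2π·8N) / (sqrt(2π N)·sqrt(2π·7N)) = sqrt(8 / (2π·7·N)) = sqrt(4/(7π·2n)).
Substituting N = 2n: C(16n, 2n) ~ (16777216/823543)^(2n) · sqrt(4/(7π·2n)).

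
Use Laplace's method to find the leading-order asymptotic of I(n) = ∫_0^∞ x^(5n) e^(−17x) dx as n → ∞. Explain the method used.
I(n) ~ (sqrt(2π·5n) / 17) · (5n/(17e))^(5n)

Write the integrand as exp(5n ln x − 17x) and set f(x) = 5n ln x − 17x. Then f'(x) = 5n/x − 17 = 0 at x* = 5n/17, and f''(x*) = −5n/x*^2 = −17^2/(5n). Laplace's method (interior maximum) gives
  I(n) ~ e^(f(x*)) · sqrt(2π / |f''(x*)|)
        = exp(5n ln(5n/17) − 5n) · sqrt(2π · 5n / 17^2)
        = (5n/17)^(5n) e^(−5n) · sqrt(2π·5n) / 17
        = (sqrt(2π·5n) / 17) · (5n/(17e))^(5n).
This matches Γ(5n+1)/17^(5n+1) with Stirling applied to Γ.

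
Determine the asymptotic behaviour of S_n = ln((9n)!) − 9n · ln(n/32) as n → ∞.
S_n ~ 9n · (ln 288 − 1) + O(ln n)

Stirling: ln((9n)!) = 9n ln(9n) − 9n + O(ln n).
  S_n = 9n ln(9n) − 9n − 9n ln(n/32) + O(ln n)
      = 9n ln(9n) − 9n ln n + 9n ln 32 − 9n + O(ln n)
      = 9n ln 9 + 9n ln 32 − 9n + O(ln n)
      = 9n (ln 288 − 1) + O(ln n).
Numerically ln(288) − 1 ≈ 4.6630.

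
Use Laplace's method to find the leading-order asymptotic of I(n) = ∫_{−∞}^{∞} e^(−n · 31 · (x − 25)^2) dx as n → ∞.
I(n) = sqrt(π/(31n))

Here φ(x) = 31 · (x − 25)^2 has its unique minimum at x* = 25 with φ(x*) = 0 and φ''(x*) = 62. Laplace's method gives
  I(n) ~ e^(−n φ(x*)) · sqrt(2π / (n · φ''(x*))) = sqrt(2π / (62n)) = sqrt(π/(31n)).
This is exact: substituting u = (x − 25)·sqrt(31n) gives I(n) = (1/sqrt(31n)) ∫_{−∞}^{∞} e^(−u^2) du = sqrt(π/(31n)).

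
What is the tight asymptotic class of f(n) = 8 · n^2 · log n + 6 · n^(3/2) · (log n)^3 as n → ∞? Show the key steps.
f(n) ∈ Θ(n^2 · log n)

Compare the terms by growth order. For large n, n^a · (log n)^b dominates n^a' · (log n)^b' iff a > a', or (a = a' and b > b'). Ranking the 2 terms shows the dominant one is 8 · n^2 · log n. Hence f(n) ∈ Θ(n^2 · log n).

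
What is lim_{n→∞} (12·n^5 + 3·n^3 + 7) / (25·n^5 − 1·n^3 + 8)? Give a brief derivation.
lim = 12/25

For large n the leading n^5 terms dominate both numerator and denominator. Dividing top and bottom by n^5, every other term tends to 0, leaving 12/25.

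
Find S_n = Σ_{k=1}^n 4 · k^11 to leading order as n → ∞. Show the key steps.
S_n ~ n^12 / 3

By integral comparison (Euler-Maclaurin), Σ_{k=1}^n 4 · k^11 = 4 · ∫_0^n x^11 dx + O(n^11) = 4 · n^12/12 = n^12 / 3 + O(n^11). (Equivalently, Faulhaber's formula gives the same leading term.)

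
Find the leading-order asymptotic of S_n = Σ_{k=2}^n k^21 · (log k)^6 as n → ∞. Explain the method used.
S_n ~ n^22 · (log n)^6 / 22

By integral comparison, S_n = ∫_1^n x^21 · (log x)^6 dx + O(n^21 · (log n)^6). For the integral, the leading term of ∫_1^n x^21 (log x)^6 dx is n^22/22 · (log n)^6 (by repeated integration by parts; each step lowers the log-exponent and produces a relatively O(1/log n) correction). Hence S_n ~ n^22 · (log n)^6 / 22.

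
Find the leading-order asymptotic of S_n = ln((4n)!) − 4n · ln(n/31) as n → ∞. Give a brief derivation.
S_n ~ 4n · (ln 124 − 1) + O(ln n)

Stirling: ln((4n)!) = 4n ln(4n) − 4n + O(ln n).
  S_n = 4n ln(4n) − 4n − 4n ln(n/31) + O(ln n)
      = 4n ln(4n) − 4n ln n + 4n ln 31 − 4n + O(ln n)
      = 4n ln 4 + 4n ln 31 − 4n + O(ln n)
      = 4n (ln 124 − 1) + O(ln n).
Numerically ln(124) − 1 ≈ 3.8203.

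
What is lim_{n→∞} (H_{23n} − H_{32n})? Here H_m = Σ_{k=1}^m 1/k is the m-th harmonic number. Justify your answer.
lim = ln(23/32)

Euler-Maclaurin gives H_m = ln m + γ + 1/(2m) + O(1/m^2). The γ and O(1/m) terms cancel in the difference:
  H_{23n} − H_{32n} = ln(23n) − ln(32n) + O(1/n) = ln(23/32) + O(1/n).
Hence the limit is ln(23/32).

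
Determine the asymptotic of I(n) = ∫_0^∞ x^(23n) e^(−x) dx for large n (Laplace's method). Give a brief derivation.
I(n) ~ sqrt(2π·23n) · (23n/e)^(23n)

Write the integrand as exp(23n ln x − x) and set f(x) = 23n ln x − x. Then f'(x) = 23n/x − 1 = 0 at x* = 23n, and f''(x*) = −23n/x*^2 = −1/(23n). Laplace's method (interior maximum) gives
  I(n) ~ e^(f(x*)) · sqrt(2π / |f''(x*)|)
        = exp(23n ln(23n) − 23n) · sqrt(2π · 23n)
        = (23n)^(23n) e^(−23n) · sqrt(2π·23n)
        = sqrt(2π·23n) · (23n/e)^(23n).
This matches Γ(23n+1) with Stirling applied to Γ.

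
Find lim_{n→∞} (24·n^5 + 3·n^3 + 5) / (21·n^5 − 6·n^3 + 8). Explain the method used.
lim = 24/21 = 8/7

For large n the leading n^5 terms dominate both numerator and denominator. Dividing top and bottom by n^5, every other term tends to 0, leaving 24/21 = 8/7.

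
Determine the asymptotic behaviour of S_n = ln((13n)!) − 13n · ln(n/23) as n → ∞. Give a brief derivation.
S_n ~ 13n · (ln 299 − 1) + O(ln n)

Stirling: ln((13n)!) = 13n ln(13n) − 13n + O(ln n).
  S_n = 13n ln(13n) − 13n − 13n ln(n/23) + O(ln n)
      = 13n ln(13n) − 13n ln n + 13n ln 23 − 13n + O(ln n)
      = 13n ln 13 + 13n ln 23 − 13n + O(ln n)
      = 13n (ln 299 − 1) + O(ln n).
Numerically ln(299) − 1 ≈ 4.7004.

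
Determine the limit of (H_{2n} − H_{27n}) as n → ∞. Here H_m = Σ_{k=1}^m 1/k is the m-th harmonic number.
lim = ln(2/27)

Euler-Maclaurin gives H_m = ln m + γ + 1/(2m) + O(1/m^2). The γ and O(1/m) terms cancel in the difference:
  H_{2n} − H_{27n} = ln(2n) − ln(27n) + O(1/n) = ln(2/27) + O(1/n).
Hence the limit is ln(2/27).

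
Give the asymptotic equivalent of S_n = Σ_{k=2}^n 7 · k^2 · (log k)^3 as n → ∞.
S_n ~ 7 · n^3 · (log n)^3 / 3

By integral comparison, S_n = ∫_1^n 7 · x^2 · (log x)^3 dx + O(n^2 · (log n)^3). For the integral, the leading term of ∫_1^n x^2 (log x)^3 dx is n^3/3 · (log n)^3 (by repeated integration by parts; each step lowers the log-exponent and produces a relatively O(1/log n) correction). Hence S_n ~ 7 · n^3 · (log n)^3 / 3.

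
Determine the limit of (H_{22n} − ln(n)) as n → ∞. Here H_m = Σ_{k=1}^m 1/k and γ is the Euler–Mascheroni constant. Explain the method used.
lim = ln 22 + γ

By Euler-Maclaurin, H_m = ln m + γ + O(1/m). So
  H_{22n} − ln(n) = ln(22n) + γ − ln(n) + O(1/n)
                       = ln(22/1) + γ + O(1/n).
Hence the limit is ln(22/1) + γ.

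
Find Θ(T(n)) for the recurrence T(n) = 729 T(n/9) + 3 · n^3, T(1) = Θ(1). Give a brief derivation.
T(n) = Θ(n^3 log n)

log_9 729 = 3, and f(n) = 3 · n^3 = Θ(n^(log_9 729)). This is Case 2 of the master theorem: T(n) = Θ(f(n) · log n) = Θ(n^3 log n).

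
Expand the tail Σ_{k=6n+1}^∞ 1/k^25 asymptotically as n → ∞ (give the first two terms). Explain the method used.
Σ_{k>6n} 1/k^25 = 1/(24 · (6n)^24) − 1/(2 · (6n)^25) + O(1/(6n)^26)

Compare to the integral: ∫_{6n}^∞ x^(−25) dx = [−x^(−24)/24]_{6n}^∞ = 1/((25−1)·(6n)^24). The Euler-Maclaurin correction adds −f(6n)/2 = −1/(2·(6n)^25). Euler-Maclaurin then gives
  Σ_{k>6n} 1/k^25 = ∫_{6n}^∞ dx/x^25 − 1/(2·(6n)^25) + O(1/(6n)^26).
(Equivalently this is ζ(25) − Σ_{k≤6n} 1/k^25.)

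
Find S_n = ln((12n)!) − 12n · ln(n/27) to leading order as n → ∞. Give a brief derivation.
S_n ~ 12n · (ln 324 − 1) + O(ln n)

Stirling: ln((12n)!) = 12n ln(12n) − 12n + O(ln n).
  S_n = 12n ln(12n) − 12n − 12n ln(n/27) + O(ln n)
      = 12n ln(12n) − 12n ln n + 12n ln 27 − 12n + O(ln n)
      = 12n ln 12 + 12n ln 27 − 12n + O(ln n)
      = 12n (ln 324 − 1) + O(ln n).
Numerically ln(324) − 1 ≈ 4.7807.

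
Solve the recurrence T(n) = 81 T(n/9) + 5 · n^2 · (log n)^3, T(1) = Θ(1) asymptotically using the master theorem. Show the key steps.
T(n) = Θ(n^2 · (log n)^4)

Here log_9 81 = 2 and f(n) = 5 · n^2 · (log n)^3 = Θ(n^(log_9 81) · (log n)^3). This is the extended Case 2 of the master theorem (f matches the critical exponent up to log factors), giving T(n) = Θ(n^(log_9 81) · (log n)^(3+1)) = Θ(n^2 · (log n)^4).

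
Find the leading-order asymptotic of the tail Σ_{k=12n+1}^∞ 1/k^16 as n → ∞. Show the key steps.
Σ_{k>12n} 1/k^16 ~ 1/(15 · (12n)^15)

Compare to the integral: ∫_{12n}^∞ x^(−16) dx = [−x^(−15)/15]_{12n}^∞ = 1/((16−1)·(12n)^15). Euler-Maclaurin then gives
  Σ_{k>12n} 1/k^16 = ∫_{12n}^∞ dx/x^16 − 1/(2·(12n)^16) + O(1/(12n)^17).
(Equivalently this is ζ(16) − Σ_{k≤12n} 1/k^16.)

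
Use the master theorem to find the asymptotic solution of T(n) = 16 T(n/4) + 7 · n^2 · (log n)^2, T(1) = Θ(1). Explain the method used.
T(n) = Θ(n^2 · (log n)^3)

Here log_4 16 = 2 and f(n) = 7 · n^2 · (log n)^2 = Θ(n^(log_4 16) · (log n)^2). This is the extended Case 2 of the master theorem (f matches the critical exponent up to log factors), giving T(n) = Θ(n^(log_4 16) · (log n)^(2+1)) = Θ(n^2 · (log n)^3).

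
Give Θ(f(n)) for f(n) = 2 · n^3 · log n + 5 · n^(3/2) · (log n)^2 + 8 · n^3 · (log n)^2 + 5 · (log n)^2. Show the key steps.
f(n) ∈ Θ(n^3 · (log n)^2)

Compare the terms by growth order. For large n, n^a · (log n)^b dominates n^a' · (log n)^b' iff a > a', or (a = a' and b > b'). Ranking the 4 terms shows the dominant one is 8 · n^3 · (log n)^2. Hence f(n) ∈ Θ(n^3 · (log n)^2).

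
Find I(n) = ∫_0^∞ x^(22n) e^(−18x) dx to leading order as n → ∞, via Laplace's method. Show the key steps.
I(n) ~ (sqrt(2π·22n) / 18) · (22n/(18e))^(22n)

Write the integrand as exp(22n ln x − 18x) and set f(x) = 22n ln x − 18x. Then f'(x) = 22n/x − 18 = 0 at x* = 22n/18, and f''(x*) = −22n/x*^2 = −18^2/(22n). Laplace's method (interior maximum) gives
  I(n) ~ e^(f(x*)) · sqrt(2π / |f''(x*)|)
        = exp(22n ln(22n/18) − 22n) · sqrt(2π · 22n / 18^2)
        = (22n/18)^(22n) e^(−22n) · sqrt(2π·22n) / 18
        = (sqrt(2π·22n) / 18) · (22n/(18e))^(22n).
This matches Γ(22n+1)/18^(22n+1) with Stirling applied to Γ.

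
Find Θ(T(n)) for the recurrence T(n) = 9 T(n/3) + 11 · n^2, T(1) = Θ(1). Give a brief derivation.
T(n) = Θ(n^2 log n)

log_3 9 = 2, and f(n) = 11 · n^2 = Θ(n^(log_3 9)). This is Case 2 of the master theorem: T(n) = Θ(f(n) · log n) = Θ(n^2 log n).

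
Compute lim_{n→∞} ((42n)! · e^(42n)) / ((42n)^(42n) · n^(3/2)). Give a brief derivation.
lim = 0

Stirling: (42n)! ~ sqrt(2π·42n) · (42n/e)^(42n). Hence
  (42n)! · e^(42n) / (42n)^(42n) ~ sqrt(2π·42n).
Dividing by n^(3/2): sqrt(2π·42n) / n^(3/2) = sqrt(2π·42) · n^((1−3)/2), so the expression behaves like sqrt(2π·42) · n^((1−3)/2) → 0.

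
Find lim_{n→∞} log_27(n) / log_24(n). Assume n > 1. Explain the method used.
lim = ln(24) / ln(27) = log_27(24)

Change of base: log_27(n) = ln n / ln 27 and log_24(n) = ln n / ln 24. The ratio is (ln n / ln 27) · (ln 24 / ln n) = ln 24 / ln 27, a constant independent of n. So the limit is ln 24 / ln 27 = log_27(24).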